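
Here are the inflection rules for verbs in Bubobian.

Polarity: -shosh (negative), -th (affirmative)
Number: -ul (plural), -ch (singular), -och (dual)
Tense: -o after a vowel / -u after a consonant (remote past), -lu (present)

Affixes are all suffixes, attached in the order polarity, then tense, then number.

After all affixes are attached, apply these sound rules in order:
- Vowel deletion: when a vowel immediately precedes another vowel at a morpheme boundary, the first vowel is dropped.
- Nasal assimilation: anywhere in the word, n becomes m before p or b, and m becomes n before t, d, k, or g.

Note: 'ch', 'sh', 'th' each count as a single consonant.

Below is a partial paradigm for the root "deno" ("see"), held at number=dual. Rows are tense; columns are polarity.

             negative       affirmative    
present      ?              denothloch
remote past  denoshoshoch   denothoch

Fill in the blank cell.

denoshoshloch

Attach polarity negative -shosh → denoshosh.
Attach tense present -lu → denoshoshlu.
Attach number dual -och → denoshoshluoch.
Apply vowel deletion: denoshoshluoch → denoshoshloch.
Nasal assimilation: no change.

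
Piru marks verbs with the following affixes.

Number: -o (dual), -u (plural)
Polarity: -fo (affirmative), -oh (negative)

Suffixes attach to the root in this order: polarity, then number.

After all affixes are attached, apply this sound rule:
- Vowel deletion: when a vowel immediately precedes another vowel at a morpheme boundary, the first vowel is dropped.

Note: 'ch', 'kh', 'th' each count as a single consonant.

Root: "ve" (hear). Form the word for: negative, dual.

Attach polarity negative -oh → veoh.
Attach number dual -o → veoho.
Apply vowel deletion: veoho → voho.

voho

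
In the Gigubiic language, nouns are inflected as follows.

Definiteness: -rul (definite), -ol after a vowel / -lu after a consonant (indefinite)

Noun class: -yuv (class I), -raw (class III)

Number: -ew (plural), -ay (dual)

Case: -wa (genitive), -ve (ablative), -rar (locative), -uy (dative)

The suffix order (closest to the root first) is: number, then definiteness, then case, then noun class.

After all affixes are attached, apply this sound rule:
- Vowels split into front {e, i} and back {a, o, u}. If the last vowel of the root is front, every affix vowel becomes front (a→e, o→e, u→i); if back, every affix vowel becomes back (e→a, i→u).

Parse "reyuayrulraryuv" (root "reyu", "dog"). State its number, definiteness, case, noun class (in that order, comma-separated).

dual, definite, locative, class I

Segment: reyu-ay-rul-rar-yuv.
number: -ay → dual.
definiteness: -rul → definite.
case: -rar → locative.
noun class: -yuv → class I.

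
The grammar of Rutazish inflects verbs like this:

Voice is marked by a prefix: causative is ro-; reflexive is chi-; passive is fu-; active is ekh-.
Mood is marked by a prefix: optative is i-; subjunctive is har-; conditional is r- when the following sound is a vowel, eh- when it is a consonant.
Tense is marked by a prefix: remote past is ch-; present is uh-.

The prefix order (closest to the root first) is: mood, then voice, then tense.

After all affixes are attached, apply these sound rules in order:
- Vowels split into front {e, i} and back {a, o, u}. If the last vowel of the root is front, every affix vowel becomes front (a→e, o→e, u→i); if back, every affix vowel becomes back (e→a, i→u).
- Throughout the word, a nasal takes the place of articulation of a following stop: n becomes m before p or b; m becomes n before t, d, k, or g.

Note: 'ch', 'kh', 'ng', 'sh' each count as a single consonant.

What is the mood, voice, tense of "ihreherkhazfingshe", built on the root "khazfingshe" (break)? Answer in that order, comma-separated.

subjunctive, causative, present

Segment: uh-ro-har-khazfingshe.
mood: har- → subjunctive.
voice: ro- → causative.
tense: uh- → present.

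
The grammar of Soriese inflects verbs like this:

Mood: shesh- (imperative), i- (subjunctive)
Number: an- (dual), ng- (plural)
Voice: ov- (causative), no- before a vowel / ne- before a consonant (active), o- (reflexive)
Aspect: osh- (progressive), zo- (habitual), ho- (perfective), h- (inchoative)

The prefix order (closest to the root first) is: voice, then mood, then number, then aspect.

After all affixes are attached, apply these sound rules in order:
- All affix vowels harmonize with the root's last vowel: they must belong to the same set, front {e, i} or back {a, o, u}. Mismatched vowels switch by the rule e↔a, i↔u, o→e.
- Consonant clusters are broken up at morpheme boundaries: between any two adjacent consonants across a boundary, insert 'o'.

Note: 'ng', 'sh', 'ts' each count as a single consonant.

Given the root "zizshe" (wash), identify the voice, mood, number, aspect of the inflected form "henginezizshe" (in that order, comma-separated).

active, subjunctive, plural, perfective

Segment: ho-ng-i-ne-zizshe.
voice: no/ne- → active.
mood: i- → subjunctive.
number: ng- → plural.
aspect: ho- → perfective.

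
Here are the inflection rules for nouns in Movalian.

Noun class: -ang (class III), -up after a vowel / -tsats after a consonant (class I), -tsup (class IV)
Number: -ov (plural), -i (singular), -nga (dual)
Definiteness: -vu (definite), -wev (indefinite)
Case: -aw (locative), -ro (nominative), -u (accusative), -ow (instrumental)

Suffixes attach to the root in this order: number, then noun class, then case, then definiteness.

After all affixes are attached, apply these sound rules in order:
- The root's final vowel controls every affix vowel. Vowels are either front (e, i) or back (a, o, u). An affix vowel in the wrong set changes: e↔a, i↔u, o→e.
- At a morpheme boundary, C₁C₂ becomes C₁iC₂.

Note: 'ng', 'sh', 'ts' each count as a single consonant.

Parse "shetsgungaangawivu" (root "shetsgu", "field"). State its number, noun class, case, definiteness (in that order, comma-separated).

dual, class III, locative, definite

Segment: shetsgu-nga-ang-aw-vu.
number: -nga → dual.
noun class: -ang → class III.
case: -aw → locative.
definiteness: -vu → definite.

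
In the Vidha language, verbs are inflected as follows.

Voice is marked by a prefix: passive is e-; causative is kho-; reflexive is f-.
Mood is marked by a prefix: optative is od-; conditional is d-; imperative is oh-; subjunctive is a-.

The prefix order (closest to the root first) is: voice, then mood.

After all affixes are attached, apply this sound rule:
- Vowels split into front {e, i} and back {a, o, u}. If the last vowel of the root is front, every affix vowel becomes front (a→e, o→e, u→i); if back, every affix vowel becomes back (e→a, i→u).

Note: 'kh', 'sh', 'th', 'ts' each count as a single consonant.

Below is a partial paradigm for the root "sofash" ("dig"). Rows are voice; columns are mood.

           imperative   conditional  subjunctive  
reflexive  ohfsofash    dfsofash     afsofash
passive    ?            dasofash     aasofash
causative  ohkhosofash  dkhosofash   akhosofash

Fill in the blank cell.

ohasofash

Attach voice passive e- → esofash.
Attach mood imperative oh- → ohesofash.
Apply vowel harmony: ohesofash → ohasofash.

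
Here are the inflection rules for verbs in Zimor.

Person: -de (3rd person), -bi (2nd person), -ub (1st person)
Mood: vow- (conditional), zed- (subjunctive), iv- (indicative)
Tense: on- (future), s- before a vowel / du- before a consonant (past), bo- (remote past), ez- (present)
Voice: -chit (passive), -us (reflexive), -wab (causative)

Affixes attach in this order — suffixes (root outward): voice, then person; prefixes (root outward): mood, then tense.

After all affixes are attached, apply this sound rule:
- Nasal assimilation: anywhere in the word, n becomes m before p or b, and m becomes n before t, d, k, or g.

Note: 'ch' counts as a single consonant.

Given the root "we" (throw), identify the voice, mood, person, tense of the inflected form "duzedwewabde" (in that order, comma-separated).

Segment: du-zed-we-wab-de.
voice: -wab → causative.
mood: zed- → subjunctive.
person: -de → 3rd person.
tense: s/du- → past.

causative, subjunctive, 3rd person, past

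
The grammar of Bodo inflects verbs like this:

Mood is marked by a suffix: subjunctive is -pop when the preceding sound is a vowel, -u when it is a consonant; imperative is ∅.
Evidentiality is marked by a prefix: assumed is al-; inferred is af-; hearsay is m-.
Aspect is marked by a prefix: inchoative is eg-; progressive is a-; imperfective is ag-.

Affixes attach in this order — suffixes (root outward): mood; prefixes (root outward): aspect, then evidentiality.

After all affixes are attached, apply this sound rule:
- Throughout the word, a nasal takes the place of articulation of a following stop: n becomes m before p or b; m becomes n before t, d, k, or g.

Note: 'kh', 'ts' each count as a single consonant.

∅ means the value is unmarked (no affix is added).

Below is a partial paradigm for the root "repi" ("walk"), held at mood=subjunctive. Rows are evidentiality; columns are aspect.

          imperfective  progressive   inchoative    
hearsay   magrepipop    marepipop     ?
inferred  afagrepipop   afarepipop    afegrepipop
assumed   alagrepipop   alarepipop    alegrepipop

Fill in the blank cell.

Attach mood subjunctive -pop (after vowel 'i') → repipop.
Attach aspect inchoative eg- → egrepipop.
Attach evidentiality hearsay m- → megrepipop.
Nasal assimilation: no change.

megrepipop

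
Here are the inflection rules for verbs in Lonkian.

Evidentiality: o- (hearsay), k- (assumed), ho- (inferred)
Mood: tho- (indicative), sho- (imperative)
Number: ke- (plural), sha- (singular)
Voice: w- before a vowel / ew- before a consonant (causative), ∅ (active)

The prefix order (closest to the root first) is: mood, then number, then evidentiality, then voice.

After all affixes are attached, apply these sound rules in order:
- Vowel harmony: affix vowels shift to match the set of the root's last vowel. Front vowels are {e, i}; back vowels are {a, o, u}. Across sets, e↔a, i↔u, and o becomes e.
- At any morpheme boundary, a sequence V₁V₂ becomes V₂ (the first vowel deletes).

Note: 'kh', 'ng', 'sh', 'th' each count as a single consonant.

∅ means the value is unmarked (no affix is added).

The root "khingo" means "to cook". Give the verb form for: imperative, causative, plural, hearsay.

wokashokhingo

Attach mood imperative sho- → shokhingo.
Attach number plural ke- → keshokhingo.
Attach evidentiality hearsay o- → okeshokhingo.
Attach voice causative w- (before vowel 'o') → wokeshokhingo.
Apply vowel harmony: wokeshokhingo → wokashokhingo.
Vowel deletion: no change.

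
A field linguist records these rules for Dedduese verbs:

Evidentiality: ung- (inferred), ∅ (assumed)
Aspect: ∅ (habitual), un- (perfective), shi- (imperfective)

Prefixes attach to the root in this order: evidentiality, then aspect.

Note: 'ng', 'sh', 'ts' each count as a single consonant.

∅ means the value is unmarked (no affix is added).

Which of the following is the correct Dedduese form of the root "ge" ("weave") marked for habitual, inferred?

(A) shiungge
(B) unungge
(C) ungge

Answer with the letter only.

Attach evidentiality inferred ung- → ungge.
aspect = habitual: zero marking, form stays ungge.
So the correct form is ungge, option (C).
(B) unungge is wrong: it uses perfective instead of habitual for aspect.
(A) shiungge is wrong: it uses imperfective instead of habitual for aspect.

C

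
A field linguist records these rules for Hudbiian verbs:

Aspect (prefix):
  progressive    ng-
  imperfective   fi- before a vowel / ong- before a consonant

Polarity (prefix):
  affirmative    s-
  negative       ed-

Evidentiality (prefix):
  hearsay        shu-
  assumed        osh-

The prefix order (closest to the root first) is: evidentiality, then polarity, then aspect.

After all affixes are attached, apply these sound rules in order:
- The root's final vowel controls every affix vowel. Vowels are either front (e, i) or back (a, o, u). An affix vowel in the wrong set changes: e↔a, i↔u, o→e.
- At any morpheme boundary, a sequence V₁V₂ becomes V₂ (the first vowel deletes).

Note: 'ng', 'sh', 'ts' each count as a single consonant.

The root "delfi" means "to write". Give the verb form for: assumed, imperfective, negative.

fedeshdelfi

Attach evidentiality assumed osh- → oshdelfi.
Attach polarity negative ed- → edoshdelfi.
Attach aspect imperfective fi- (before vowel 'e') → fiedoshdelfi.
Apply vowel harmony: fiedoshdelfi → fiedeshdelfi.
Apply vowel deletion: fiedeshdelfi → fedeshdelfi.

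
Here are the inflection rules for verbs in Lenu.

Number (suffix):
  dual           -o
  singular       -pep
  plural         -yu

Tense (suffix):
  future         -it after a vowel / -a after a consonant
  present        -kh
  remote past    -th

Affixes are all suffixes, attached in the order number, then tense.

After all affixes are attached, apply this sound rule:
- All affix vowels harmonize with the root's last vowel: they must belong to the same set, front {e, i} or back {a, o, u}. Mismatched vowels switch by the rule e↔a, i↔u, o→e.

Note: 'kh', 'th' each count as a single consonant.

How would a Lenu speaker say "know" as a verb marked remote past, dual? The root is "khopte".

khopteeth

Attach number dual -o → khopteo.
Attach tense remote past -th → khopteoth.
Apply vowel harmony: khopteoth → khopteeth.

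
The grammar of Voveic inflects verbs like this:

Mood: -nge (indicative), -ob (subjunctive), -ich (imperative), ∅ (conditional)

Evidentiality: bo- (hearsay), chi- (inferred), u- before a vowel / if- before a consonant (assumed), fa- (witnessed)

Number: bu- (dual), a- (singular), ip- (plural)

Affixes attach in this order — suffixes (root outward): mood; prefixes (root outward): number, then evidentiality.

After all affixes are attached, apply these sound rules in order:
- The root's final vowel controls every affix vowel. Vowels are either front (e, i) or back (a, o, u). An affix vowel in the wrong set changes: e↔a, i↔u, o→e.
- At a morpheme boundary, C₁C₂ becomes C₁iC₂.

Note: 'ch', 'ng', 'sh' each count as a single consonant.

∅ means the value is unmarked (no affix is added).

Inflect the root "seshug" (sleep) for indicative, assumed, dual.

Attach mood indicative -nge → seshugnge.
Attach number dual bu- → buseshugnge.
Attach evidentiality assumed if- (before consonant 'b') → ifbuseshugnge.
Apply vowel harmony: ifbuseshugnge → ufbuseshugnga.
Apply epenthesis: ufbuseshugnga → ufibuseshuginga.

ufibuseshuginga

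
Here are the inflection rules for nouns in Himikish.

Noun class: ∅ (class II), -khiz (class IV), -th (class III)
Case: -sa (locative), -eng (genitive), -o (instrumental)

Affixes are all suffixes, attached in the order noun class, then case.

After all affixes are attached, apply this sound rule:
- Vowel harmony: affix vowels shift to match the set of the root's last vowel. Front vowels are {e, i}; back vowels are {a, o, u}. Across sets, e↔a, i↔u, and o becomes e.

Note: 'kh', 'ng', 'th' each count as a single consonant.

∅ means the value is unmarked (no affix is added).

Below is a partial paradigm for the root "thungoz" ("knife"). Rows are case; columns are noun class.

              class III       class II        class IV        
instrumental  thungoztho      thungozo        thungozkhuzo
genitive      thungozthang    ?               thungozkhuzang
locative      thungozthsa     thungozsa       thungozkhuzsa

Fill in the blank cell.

thungozang

noun class = class II: zero marking, form stays thungoz.
Attach case genitive -eng → thungozeng.
Apply vowel harmony: thungozeng → thungozang.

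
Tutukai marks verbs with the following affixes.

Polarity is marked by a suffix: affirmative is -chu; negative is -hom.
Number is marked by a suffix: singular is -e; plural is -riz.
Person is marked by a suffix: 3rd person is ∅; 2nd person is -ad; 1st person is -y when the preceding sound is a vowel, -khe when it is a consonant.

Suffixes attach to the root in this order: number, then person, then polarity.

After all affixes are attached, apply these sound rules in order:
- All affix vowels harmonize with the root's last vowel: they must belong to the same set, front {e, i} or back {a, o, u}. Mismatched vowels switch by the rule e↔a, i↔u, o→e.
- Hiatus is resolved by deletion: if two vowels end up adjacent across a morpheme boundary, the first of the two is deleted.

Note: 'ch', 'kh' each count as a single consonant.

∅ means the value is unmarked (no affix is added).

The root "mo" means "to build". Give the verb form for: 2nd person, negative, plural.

moruzadhom

Attach number plural -riz → moriz.
Attach person 2nd person -ad → morizad.
Attach polarity negative -hom → morizadhom.
Apply vowel harmony: morizadhom → moruzadhom.
Vowel deletion: no change.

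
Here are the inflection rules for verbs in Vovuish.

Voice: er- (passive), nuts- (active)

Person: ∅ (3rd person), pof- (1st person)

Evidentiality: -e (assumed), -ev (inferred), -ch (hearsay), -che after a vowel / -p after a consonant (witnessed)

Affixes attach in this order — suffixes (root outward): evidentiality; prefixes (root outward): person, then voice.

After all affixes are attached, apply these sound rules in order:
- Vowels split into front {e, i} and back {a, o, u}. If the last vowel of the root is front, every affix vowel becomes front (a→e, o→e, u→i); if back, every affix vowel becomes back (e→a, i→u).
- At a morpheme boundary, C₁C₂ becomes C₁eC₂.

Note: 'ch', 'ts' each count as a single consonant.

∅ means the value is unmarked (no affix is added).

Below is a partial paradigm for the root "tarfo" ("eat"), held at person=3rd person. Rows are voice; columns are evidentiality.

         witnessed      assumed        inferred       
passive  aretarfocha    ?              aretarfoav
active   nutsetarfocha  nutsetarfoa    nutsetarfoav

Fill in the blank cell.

person = 3rd person: zero marking, form stays tarfo.
Attach evidentiality assumed -e → tarfoe.
Attach voice passive er- → ertarfoe.
Apply vowel harmony: ertarfoe → artarfoa.
Apply epenthesis: artarfoa → aretarfoa.

aretarfoa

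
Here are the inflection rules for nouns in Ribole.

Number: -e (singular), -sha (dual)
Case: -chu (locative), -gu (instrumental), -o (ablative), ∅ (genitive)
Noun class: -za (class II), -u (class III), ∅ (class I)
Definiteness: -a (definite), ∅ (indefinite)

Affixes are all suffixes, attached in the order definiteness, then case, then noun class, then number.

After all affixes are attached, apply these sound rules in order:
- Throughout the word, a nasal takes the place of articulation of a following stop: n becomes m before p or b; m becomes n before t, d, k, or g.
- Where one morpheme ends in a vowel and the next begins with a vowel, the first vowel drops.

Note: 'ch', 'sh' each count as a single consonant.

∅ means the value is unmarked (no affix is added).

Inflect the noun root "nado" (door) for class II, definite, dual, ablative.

Attach definiteness definite -a → nadoa.
Attach case ablative -o → nadoao.
Attach noun class class II -za → nadoaoza.
Attach number dual -sha → nadoaozasha.
Nasal assimilation: no change.
Apply vowel deletion: nadoaozasha → nadozasha.

nadozasha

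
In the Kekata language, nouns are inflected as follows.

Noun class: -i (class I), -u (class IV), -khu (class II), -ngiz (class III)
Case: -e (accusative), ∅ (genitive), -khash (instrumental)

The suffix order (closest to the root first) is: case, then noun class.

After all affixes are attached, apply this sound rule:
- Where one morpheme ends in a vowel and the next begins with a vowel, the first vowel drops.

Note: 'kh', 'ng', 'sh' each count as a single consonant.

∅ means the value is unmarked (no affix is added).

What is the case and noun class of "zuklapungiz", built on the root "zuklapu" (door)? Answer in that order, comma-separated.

Segment: zuklapu-ngiz.
case: ∅ → genitive.
noun class: -ngiz → class III.

genitive, class III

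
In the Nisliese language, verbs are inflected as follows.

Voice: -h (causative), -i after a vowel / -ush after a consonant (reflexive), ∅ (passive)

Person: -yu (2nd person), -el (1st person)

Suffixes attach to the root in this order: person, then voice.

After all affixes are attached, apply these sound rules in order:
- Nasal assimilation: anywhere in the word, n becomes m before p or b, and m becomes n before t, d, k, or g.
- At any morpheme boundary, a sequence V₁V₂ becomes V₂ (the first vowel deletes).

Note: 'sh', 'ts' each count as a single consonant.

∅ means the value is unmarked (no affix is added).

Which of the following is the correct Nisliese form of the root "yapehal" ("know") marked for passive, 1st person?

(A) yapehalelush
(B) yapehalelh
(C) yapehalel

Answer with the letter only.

C

Attach person 1st person -el → yapehalel.
voice = passive: zero marking, form stays yapehalel.
Nasal assimilation: no change.
Vowel deletion: no change.
So the correct form is yapehalel, option (C).
(B) yapehalelh is wrong: it uses causative instead of passive for voice.
(A) yapehalelush is wrong: it uses reflexive instead of passive for voice.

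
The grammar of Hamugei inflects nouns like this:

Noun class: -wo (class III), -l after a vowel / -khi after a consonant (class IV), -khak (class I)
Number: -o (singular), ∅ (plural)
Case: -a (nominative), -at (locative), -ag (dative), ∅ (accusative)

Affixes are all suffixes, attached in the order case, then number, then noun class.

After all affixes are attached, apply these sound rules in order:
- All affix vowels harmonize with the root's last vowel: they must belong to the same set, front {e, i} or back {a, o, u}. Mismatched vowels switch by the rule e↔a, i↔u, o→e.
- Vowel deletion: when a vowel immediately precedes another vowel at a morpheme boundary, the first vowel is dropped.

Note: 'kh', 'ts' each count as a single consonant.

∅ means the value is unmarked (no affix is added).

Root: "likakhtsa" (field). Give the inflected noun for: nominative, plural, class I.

Attach case nominative -a → likakhtsaa.
number = plural: zero marking, form stays likakhtsaa.
Attach noun class class I -khak → likakhtsaakhak.
Vowel harmony: no change.
Apply vowel deletion: likakhtsaakhak → likakhtsakhak.

likakhtsakhak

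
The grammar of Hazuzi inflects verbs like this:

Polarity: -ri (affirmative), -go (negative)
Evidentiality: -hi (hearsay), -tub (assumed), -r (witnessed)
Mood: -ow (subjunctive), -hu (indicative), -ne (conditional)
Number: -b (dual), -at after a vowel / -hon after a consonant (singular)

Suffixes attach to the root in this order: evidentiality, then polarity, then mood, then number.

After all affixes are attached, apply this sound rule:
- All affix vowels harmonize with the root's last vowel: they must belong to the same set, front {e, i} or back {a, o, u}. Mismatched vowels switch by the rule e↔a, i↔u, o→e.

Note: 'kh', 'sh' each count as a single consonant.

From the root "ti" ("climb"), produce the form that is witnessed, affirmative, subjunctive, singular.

Attach evidentiality witnessed -r → tir.
Attach polarity affirmative -ri → tirri.
Attach mood subjunctive -ow → tirriow.
Attach number singular -hon (after consonant 'w') → tirriowhon.
Apply vowel harmony: tirriowhon → tirriewhen.

tirriewhen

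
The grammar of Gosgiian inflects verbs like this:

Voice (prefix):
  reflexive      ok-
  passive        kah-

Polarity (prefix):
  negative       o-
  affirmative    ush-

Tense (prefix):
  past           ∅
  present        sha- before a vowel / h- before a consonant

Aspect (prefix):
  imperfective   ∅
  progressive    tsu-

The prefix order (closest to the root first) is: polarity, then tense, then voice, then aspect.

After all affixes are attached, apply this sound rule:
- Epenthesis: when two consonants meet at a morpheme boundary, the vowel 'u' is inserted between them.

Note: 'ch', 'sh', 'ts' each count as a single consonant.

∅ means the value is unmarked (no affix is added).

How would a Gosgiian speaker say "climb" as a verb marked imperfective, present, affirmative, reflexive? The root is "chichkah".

okushaushuchichkah

Attach polarity affirmative ush- → ushchichkah.
Attach tense present sha- (before vowel 'u') → shaushchichkah.
Attach voice reflexive ok- → okshaushchichkah.
aspect = imperfective: zero marking, form stays okshaushchichkah.
Apply epenthesis: okshaushchichkah → okushaushuchichkah.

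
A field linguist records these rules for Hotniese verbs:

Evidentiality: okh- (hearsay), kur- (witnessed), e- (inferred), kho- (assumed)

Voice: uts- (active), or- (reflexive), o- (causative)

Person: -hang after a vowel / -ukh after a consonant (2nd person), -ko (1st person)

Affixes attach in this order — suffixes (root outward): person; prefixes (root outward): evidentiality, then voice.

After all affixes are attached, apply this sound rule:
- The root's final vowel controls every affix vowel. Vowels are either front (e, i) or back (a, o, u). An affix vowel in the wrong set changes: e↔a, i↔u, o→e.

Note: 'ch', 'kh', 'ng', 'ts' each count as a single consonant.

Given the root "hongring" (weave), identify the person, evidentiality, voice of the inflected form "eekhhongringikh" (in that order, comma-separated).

Segment: o-okh-hongring-ukh.
person: -hang/ukh → 2nd person.
evidentiality: okh- → hearsay.
voice: o- → causative.

2nd person, hearsay, causative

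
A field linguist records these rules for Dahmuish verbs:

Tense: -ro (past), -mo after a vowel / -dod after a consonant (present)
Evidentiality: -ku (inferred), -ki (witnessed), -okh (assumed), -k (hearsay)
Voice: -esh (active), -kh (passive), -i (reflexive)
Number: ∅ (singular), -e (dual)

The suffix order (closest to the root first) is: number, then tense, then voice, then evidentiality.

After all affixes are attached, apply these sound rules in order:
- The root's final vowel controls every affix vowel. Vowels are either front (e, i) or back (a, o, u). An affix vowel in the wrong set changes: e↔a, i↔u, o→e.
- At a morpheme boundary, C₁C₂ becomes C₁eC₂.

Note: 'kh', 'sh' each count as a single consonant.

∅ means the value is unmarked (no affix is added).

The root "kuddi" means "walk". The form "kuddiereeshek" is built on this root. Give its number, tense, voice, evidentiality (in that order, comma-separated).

Segment: kuddi-e-ro-esh-k.
number: -e → dual.
tense: -ro → past.
voice: -esh → active.
evidentiality: -k → hearsay.

dual, past, active, hearsay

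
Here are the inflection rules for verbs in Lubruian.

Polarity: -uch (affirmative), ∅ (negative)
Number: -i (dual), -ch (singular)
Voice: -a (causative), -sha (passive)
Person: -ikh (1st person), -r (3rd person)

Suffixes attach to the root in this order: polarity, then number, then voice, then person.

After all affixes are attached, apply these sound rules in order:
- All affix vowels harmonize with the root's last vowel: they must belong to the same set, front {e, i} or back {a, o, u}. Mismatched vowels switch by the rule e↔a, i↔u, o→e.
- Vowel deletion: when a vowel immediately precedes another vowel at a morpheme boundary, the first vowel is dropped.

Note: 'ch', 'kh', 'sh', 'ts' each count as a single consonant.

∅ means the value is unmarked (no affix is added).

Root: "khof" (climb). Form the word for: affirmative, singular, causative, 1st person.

khofuchchukh

Attach polarity affirmative -uch → khofuch.
Attach number singular -ch → khofuchch.
Attach voice causative -a → khofuchcha.
Attach person 1st person -ikh → khofuchchaikh.
Apply vowel harmony: khofuchchaikh → khofuchchaukh.
Apply vowel deletion: khofuchchaukh → khofuchchukh.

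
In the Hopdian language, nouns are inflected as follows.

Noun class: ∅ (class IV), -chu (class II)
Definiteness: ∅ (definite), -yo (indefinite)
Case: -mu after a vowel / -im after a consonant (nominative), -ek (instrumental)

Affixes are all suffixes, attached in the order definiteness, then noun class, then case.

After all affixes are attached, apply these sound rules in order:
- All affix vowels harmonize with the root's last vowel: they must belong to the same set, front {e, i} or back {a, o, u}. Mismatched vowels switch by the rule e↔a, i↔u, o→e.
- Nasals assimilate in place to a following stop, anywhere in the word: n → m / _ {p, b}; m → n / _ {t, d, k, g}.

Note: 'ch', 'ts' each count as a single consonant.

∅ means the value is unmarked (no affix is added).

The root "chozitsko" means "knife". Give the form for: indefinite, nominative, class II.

Attach definiteness indefinite -yo → chozitskoyo.
Attach noun class class II -chu → chozitskoyochu.
Attach case nominative -mu (after vowel 'u') → chozitskoyochumu.
Vowel harmony: no change.
Nasal assimilation: no change.

chozitskoyochumu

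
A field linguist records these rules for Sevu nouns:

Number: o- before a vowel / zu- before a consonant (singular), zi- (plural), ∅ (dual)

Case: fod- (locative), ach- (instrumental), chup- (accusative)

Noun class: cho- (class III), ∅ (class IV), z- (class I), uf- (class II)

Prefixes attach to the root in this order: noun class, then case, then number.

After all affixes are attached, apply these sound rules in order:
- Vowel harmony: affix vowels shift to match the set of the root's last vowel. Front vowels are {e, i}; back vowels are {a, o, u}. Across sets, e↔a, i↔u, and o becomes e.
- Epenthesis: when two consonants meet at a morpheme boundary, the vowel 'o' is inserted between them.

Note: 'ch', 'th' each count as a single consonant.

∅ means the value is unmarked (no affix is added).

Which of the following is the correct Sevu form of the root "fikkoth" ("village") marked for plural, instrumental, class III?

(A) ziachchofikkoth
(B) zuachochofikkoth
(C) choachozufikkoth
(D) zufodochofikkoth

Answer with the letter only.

Attach noun class class III cho- → chofikkoth.
Attach case instrumental ach- → achchofikkoth.
Attach number plural zi- → ziachchofikkoth.
Apply vowel harmony: ziachchofikkoth → zuachchofikkoth.
Apply epenthesis: zuachchofikkoth → zuachochofikkoth.
So the correct form is zuachochofikkoth, option (B).
(D) zufodochofikkoth is wrong: it uses locative instead of instrumental for case.
(A) ziachchofikkoth is wrong: it fails to apply the sound rule(s).
(C) choachozufikkoth is wrong: it has the affixes in the wrong order.

B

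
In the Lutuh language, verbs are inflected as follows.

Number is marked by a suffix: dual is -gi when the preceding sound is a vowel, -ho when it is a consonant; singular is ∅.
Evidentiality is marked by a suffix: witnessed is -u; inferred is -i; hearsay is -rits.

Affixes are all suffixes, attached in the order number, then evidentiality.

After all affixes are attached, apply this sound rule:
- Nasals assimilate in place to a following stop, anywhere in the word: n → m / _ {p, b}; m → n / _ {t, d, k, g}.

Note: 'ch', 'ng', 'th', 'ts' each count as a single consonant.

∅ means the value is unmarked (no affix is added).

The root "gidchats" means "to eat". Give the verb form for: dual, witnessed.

gidchatshou

Attach number dual -ho (after consonant 'ts') → gidchatsho.
Attach evidentiality witnessed -u → gidchatshou.
Nasal assimilation: no change.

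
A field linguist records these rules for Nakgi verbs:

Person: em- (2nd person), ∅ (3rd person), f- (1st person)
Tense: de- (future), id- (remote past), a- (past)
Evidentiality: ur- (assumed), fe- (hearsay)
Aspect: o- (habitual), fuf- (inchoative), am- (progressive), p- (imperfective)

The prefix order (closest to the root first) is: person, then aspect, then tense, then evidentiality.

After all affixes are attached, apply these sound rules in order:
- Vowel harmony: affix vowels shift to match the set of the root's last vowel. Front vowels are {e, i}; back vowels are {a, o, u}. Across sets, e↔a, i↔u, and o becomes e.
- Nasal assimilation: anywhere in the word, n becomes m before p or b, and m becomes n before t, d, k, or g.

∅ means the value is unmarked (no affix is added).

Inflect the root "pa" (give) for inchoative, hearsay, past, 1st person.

faafuffpa

Attach person 1st person f- → fpa.
Attach aspect inchoative fuf- → fuffpa.
Attach tense past a- → afuffpa.
Attach evidentiality hearsay fe- → feafuffpa.
Apply vowel harmony: feafuffpa → faafuffpa.
Nasal assimilation: no change.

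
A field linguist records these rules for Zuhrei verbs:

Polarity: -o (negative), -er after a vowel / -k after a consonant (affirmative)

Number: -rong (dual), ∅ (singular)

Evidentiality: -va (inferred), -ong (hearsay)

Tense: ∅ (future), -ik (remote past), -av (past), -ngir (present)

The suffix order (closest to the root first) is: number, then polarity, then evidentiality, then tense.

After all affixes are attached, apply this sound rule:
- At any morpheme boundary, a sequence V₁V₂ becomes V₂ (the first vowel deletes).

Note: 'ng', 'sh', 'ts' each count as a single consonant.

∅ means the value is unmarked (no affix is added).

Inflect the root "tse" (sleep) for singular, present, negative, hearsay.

number = singular: zero marking, form stays tse.
Attach polarity negative -o → tseo.
Attach evidentiality hearsay -ong → tseoong.
Attach tense present -ngir → tseoongngir.
Apply vowel deletion: tseoongngir → tsongngir.

tsongngir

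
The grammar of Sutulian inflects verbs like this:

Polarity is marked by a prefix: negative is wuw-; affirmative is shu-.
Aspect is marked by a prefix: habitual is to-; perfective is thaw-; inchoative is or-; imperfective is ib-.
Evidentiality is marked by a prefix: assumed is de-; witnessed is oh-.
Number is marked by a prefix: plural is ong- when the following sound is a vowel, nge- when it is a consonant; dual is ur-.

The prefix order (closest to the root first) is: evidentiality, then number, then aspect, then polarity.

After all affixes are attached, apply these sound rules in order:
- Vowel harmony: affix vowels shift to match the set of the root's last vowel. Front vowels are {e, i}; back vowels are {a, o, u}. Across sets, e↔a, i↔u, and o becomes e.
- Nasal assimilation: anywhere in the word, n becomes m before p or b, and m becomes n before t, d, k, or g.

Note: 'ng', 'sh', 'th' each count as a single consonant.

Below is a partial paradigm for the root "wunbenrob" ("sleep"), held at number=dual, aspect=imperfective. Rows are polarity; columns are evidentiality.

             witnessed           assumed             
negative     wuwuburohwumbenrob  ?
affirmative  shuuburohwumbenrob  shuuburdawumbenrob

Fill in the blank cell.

wuwuburdawumbenrob

Attach evidentiality assumed de- → dewunbenrob.
Attach number dual ur- → urdewunbenrob.
Attach aspect imperfective ib- → iburdewunbenrob.
Attach polarity negative wuw- → wuwiburdewunbenrob.
Apply vowel harmony: wuwiburdewunbenrob → wuwuburdawunbenrob.
Apply nasal assimilation: wuwuburdawunbenrob → wuwuburdawumbenrob.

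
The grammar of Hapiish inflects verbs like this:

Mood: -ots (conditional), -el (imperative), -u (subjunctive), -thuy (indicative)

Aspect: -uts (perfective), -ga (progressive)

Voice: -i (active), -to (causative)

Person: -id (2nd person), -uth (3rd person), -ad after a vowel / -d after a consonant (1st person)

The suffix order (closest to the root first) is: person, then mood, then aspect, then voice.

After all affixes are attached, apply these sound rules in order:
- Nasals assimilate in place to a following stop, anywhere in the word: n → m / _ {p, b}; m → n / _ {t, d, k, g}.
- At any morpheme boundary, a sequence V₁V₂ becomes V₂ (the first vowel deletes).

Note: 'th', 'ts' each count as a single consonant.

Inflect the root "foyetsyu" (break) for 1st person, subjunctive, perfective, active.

Attach person 1st person -ad (after vowel 'u') → foyetsyuad.
Attach mood subjunctive -u → foyetsyuadu.
Attach aspect perfective -uts → foyetsyuaduuts.
Attach voice active -i → foyetsyuaduutsi.
Nasal assimilation: no change.
Apply vowel deletion: foyetsyuaduutsi → foyetsyadutsi.

foyetsyadutsi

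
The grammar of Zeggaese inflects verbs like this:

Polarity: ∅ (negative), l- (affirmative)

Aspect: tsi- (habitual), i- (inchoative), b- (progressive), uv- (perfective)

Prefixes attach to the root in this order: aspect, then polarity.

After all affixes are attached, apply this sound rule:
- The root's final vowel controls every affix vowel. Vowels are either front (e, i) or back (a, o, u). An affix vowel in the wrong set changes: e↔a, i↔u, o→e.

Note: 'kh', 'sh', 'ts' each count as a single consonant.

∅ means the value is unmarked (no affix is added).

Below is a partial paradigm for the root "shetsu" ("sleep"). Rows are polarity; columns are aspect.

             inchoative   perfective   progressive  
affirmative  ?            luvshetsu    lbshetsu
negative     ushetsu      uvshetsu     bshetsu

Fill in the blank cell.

Attach aspect inchoative i- → ishetsu.
Attach polarity affirmative l- → lishetsu.
Apply vowel harmony: lishetsu → lushetsu.

lushetsu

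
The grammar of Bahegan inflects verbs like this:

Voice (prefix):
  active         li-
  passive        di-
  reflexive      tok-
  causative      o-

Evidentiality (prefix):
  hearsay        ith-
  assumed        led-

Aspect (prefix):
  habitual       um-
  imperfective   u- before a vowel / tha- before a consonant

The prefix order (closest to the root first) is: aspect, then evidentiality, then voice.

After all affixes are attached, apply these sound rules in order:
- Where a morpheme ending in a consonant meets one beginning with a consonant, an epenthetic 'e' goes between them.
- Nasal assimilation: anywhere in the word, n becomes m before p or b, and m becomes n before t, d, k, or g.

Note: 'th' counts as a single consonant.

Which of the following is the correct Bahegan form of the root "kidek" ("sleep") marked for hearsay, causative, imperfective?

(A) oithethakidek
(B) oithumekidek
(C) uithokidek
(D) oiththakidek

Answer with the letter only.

Attach aspect imperfective tha- (before consonant 'k') → thakidek.
Attach evidentiality hearsay ith- → iththakidek.
Attach voice causative o- → oiththakidek.
Apply epenthesis: oiththakidek → oithethakidek.
Nasal assimilation: no change.
So the correct form is oithethakidek, option (A).
(D) oiththakidek is wrong: it fails to apply the sound rule(s).
(C) uithokidek is wrong: it has the affixes in the wrong order.
(B) oithumekidek is wrong: it uses habitual instead of imperfective for aspect.

A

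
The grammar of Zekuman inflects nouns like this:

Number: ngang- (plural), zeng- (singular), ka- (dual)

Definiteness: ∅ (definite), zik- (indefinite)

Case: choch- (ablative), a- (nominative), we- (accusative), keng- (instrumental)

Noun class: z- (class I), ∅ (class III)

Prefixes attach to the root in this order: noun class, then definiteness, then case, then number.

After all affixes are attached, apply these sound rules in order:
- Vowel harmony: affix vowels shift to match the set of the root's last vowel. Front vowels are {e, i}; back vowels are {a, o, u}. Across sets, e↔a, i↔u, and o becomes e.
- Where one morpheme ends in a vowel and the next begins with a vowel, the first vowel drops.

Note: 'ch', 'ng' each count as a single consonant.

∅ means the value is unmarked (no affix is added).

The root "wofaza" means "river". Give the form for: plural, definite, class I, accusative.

ngangwazwofaza

Attach noun class class I z- → zwofaza.
definiteness = definite: zero marking, form stays zwofaza.
Attach case accusative we- → wezwofaza.
Attach number plural ngang- → ngangwezwofaza.
Apply vowel harmony: ngangwezwofaza → ngangwazwofaza.
Vowel deletion: no change.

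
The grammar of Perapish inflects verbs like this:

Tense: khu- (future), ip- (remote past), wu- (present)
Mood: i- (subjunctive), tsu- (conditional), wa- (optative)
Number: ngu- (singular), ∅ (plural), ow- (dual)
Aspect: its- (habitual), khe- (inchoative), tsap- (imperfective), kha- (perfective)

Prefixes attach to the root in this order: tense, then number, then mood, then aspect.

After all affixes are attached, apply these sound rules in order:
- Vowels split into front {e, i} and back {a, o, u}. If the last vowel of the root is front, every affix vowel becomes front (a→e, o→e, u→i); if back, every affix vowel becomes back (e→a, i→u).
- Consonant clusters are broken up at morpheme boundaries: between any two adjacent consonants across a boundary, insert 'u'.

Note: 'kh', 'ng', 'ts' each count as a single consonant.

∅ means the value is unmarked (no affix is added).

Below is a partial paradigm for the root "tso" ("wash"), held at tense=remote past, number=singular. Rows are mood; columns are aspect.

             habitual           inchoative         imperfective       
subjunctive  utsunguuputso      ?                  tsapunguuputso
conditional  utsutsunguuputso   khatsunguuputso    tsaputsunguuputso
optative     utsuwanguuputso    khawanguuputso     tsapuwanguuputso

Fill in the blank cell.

khaunguuputso

Attach tense remote past ip- → iptso.
Attach number singular ngu- → nguiptso.
Attach mood subjunctive i- → inguiptso.
Attach aspect inchoative khe- → kheinguiptso.
Apply vowel harmony: kheinguiptso → khaunguuptso.
Apply epenthesis: khaunguuptso → khaunguuputso.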